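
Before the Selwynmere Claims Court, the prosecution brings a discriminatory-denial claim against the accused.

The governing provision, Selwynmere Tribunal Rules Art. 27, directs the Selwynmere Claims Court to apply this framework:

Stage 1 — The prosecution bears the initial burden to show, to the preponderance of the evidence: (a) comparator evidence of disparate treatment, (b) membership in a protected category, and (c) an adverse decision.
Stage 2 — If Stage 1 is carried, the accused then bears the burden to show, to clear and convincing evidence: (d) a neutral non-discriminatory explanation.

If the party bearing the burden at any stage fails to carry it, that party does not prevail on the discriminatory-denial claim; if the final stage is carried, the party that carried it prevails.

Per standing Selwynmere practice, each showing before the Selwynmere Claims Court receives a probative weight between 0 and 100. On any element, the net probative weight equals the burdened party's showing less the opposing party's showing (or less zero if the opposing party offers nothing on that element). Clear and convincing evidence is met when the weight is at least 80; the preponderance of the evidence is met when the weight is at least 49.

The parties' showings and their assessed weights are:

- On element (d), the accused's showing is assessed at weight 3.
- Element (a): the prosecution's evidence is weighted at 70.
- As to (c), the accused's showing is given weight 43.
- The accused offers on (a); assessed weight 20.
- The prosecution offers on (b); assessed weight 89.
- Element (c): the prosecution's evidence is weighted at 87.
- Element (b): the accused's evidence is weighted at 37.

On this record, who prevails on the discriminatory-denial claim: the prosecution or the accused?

accused

At Stage 1 the prosecution must meet the preponderance of the evidence (weight is at least 49): on (a) the weight is 70 less the opposing 20 gives net 50, ≥ 49, so (a) meets the standard; on (b) the weight is 89 less the opposing 37 gives net 52, which does reach 49, so (b) meets the standard; on (c) the weight is 87 less the opposing 43 gives net 44, < 49, so (c) does not meet the standard.
  Not every element is met, so the prosecution fails to carry Stage 1.
The accused prevails.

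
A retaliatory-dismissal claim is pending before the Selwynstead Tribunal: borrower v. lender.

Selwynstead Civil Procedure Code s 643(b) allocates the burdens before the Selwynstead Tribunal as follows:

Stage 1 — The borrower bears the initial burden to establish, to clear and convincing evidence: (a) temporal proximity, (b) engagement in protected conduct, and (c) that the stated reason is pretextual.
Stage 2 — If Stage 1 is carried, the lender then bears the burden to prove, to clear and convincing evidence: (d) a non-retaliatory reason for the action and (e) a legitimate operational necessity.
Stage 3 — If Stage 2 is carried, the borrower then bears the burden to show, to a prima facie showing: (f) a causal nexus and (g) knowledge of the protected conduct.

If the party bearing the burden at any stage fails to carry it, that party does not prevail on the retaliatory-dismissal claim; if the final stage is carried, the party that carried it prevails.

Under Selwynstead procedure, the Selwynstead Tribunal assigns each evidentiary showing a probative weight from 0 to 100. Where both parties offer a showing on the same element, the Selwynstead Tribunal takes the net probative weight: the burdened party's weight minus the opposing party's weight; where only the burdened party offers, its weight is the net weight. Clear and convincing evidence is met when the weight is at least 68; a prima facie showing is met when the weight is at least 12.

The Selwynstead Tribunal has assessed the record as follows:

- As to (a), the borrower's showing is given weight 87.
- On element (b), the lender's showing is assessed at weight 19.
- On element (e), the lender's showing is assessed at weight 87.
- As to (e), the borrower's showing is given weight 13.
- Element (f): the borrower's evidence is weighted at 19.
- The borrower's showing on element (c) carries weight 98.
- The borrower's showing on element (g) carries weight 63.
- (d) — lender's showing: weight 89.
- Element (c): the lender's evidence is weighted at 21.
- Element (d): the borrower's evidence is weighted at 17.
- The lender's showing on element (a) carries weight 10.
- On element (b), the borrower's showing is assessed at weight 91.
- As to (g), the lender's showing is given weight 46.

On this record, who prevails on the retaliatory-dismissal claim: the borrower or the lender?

borrower

Stage 1 (borrower, clear and convincing evidence, weight is at least 68): (a) net 87−10=77 ≥ 68 — meets; (b) net 91−19=72 ≥ 68 — meets; (c) net 98−21=77 ≥ 68 — meets.
  The borrower carries Stage 1; the lender now bears the burden.
Stage 2 (lender, clear and convincing evidence, weight is at least 68): (d) net 89−17=72 ≥ 68 — meets; (e) net 87−13=74 ≥ 68 — meets.
  Stage 2 is satisfied; the onus moves to the borrower.
Stage 3 (borrower, a prima facie showing, weight is at least 12): (f) 19 ≥ 12 — meets; (g) net 63−46=17 ≥ 12 — meets.
  Stage 3 carried; the final stage is satisfied.
Every stage carried; the borrower prevails.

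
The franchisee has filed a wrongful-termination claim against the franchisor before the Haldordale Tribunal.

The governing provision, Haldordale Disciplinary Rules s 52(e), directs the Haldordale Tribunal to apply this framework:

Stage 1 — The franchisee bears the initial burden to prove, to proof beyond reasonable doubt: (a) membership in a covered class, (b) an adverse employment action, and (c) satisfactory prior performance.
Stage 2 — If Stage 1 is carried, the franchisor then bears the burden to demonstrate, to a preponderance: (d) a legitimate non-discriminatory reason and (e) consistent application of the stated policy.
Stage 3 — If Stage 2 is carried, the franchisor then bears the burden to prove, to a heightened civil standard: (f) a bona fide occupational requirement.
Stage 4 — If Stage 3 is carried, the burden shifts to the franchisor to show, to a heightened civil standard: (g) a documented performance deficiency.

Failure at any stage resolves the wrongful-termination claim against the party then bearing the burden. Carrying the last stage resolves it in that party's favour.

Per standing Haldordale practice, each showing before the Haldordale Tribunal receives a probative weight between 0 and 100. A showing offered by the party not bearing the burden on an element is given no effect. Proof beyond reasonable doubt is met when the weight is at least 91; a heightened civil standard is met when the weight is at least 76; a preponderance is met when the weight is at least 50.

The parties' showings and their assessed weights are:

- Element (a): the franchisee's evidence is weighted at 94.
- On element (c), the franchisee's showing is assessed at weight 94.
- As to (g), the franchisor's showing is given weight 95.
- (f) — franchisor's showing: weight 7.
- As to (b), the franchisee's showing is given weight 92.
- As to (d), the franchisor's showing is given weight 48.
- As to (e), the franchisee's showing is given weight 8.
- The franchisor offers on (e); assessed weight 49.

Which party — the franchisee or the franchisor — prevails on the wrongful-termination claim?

franchisee

Stage 1 — burden on franchisee; standard: proof beyond reasonable doubt (weight is at least 91).
    (a): 94 ≥ 91 [met]
    (b): 92 ≥ 91 [met]
    (c): 94 ≥ 91 [met]
  The franchisee carries Stage 1; the franchisor now bears the burden.
Stage 2 — burden on franchisor; standard: a preponderance (weight is at least 50).
    (d): 48 < 50 [not met]
    (e): 49 (franchisee's 8 disregarded) < 50 [not met]
  Not every element is met, so the franchisor fails to carry Stage 2.
The analysis ends at Stage 2; the franchisee prevails.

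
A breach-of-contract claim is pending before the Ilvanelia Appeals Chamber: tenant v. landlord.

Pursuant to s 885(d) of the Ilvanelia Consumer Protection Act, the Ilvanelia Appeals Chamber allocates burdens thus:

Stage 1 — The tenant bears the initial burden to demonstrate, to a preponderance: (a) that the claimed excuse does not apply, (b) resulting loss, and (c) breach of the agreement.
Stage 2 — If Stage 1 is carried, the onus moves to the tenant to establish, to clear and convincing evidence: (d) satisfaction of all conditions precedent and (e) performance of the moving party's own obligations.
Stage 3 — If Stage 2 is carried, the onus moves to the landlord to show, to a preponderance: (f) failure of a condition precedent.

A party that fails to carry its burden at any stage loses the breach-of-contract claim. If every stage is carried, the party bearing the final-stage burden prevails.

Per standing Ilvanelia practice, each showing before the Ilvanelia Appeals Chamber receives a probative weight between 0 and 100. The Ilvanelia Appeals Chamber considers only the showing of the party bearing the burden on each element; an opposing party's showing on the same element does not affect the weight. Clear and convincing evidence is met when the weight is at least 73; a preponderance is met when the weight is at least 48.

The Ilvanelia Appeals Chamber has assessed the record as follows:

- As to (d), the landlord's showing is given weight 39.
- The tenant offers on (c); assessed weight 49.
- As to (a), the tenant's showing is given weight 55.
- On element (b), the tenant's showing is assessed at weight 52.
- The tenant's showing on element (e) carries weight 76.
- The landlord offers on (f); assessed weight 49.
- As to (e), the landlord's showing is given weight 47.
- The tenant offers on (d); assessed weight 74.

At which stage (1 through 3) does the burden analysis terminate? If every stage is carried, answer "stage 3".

stage 3

Stage 1 (tenant, a preponderance, weight is at least 48): (a) 55 ≥ 48 — meets; (b) 52 ≥ 48 — meets; (c) 49 ≥ 48 — meets.
  Stage 1 is satisfied; the tenant continues to bear the burden.
Stage 2 (tenant, clear and convincing evidence, weight is at least 73): (d) 74 (landlord's 39 disregarded) ≥ 73 — meets; (e) 76 (landlord's 47 disregarded) ≥ 73 — meets.
  The tenant carries Stage 2; the landlord now bears the burden.
Stage 3 (landlord, a preponderance, weight is at least 48): (f) 49 ≥ 48 — meets.
  All elements met at the final stage.
All stages carried — the landlord prevails.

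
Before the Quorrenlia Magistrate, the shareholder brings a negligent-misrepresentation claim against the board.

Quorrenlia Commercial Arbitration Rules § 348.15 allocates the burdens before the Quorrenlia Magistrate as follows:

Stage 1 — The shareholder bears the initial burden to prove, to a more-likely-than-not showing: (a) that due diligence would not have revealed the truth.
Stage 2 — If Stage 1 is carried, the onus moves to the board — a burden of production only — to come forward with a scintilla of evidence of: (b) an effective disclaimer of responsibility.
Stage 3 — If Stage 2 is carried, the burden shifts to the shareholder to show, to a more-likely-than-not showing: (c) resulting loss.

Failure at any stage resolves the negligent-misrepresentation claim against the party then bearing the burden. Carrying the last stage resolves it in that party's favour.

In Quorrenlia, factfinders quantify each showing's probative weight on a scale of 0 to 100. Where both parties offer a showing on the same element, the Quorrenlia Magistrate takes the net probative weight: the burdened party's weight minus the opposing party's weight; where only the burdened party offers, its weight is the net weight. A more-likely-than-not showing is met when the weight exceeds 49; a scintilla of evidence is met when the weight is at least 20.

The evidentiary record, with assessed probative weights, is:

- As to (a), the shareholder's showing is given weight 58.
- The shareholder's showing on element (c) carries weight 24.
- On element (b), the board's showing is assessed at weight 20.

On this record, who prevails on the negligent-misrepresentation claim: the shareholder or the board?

Stage 1 — burden on shareholder; standard: a more-likely-than-not showing (weight exceeds 49).
    (a): 58 > 49 [met]
  Stage 1 carried; the burden shifts to the board.
Stage 2 — burden on board; standard: a scintilla of evidence (weight is at least 20).
    (b): 20 ≥ 20 [met]
  The board carries Stage 2; the shareholder now bears the burden.
Stage 3 — burden on shareholder; standard: a more-likely-than-not showing (weight exceeds 49).
    (c): 24 ≤ 49 [not met]
  Stage 3 not carried; the shareholder fails its burden.
The analysis ends at Stage 3; the board prevails.

board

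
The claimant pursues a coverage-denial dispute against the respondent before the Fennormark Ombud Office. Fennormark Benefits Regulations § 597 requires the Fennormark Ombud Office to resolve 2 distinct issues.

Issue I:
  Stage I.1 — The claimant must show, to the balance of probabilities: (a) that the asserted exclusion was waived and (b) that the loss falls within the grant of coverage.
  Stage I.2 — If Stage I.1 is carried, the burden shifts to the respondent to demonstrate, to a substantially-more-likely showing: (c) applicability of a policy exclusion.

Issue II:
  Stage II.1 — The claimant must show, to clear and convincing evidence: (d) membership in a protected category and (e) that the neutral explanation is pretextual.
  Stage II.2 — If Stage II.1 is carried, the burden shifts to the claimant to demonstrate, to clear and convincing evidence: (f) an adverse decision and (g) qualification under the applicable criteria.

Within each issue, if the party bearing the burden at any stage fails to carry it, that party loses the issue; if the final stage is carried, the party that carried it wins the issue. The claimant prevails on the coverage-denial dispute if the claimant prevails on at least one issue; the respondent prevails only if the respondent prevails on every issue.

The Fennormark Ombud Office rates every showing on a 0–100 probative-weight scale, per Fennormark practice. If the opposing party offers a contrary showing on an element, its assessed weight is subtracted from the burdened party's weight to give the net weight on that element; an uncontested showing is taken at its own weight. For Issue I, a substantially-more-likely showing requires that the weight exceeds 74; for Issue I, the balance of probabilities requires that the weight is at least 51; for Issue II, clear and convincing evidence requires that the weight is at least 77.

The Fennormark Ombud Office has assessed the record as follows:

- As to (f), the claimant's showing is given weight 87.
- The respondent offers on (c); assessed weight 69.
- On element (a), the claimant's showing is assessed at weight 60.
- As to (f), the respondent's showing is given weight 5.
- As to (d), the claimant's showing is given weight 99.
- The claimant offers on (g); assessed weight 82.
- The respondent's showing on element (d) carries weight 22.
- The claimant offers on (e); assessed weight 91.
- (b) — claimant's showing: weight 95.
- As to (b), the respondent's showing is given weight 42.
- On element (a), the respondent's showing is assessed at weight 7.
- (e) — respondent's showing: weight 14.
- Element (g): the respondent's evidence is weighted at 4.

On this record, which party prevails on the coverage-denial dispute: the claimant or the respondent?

— Issue I —
At Stage I.1 the claimant must meet the balance of probabilities (weight is at least 51): on (a) the weight is 60 less the opposing 7 gives net 53, which does reach 51, so (a) meets the standard; on (b) the weight is 95 less the opposing 42 gives net 53, which does reach 51, so (b) meets the standard.
  The claimant carries Stage I.1; the respondent now bears the burden.
At Stage I.2 the respondent must meet a substantially-more-likely showing (weight exceeds 74): on (c) the weight is 69, ≤ 74, so (c) does not meet the standard.
  Not every element is met, so the respondent fails to carry Stage I.2.
The claimant prevails on this issue.
— Issue II —
At Stage II.1 the claimant must meet clear and convincing evidence (weight is at least 77): on (d) the weight is 99 less the opposing 22 gives net 77, which does reach 77, so (d) meets the standard; on (e) the weight is 91 less the opposing 14 gives net 77, which does reach 77, so (e) meets the standard.
  All elements met. The claimant retains the burden for Stage II.2.
At Stage II.2 the claimant must meet clear and convincing evidence (weight is at least 77): on (f) the weight is 87 less the opposing 5 gives net 82, ≥ 77, so (f) meets the standard; on (g) the weight is 82 less the opposing 4 gives net 78, which does reach 77, so (g) meets the standard.
  Stage II.2 carried; the final stage is satisfied.
Every stage carried; the claimant prevails on this issue.
Per-issue: Issue I → claimant; Issue II → claimant. The claimant must prevail on at least one issue; overall, the claimant prevails.

claimant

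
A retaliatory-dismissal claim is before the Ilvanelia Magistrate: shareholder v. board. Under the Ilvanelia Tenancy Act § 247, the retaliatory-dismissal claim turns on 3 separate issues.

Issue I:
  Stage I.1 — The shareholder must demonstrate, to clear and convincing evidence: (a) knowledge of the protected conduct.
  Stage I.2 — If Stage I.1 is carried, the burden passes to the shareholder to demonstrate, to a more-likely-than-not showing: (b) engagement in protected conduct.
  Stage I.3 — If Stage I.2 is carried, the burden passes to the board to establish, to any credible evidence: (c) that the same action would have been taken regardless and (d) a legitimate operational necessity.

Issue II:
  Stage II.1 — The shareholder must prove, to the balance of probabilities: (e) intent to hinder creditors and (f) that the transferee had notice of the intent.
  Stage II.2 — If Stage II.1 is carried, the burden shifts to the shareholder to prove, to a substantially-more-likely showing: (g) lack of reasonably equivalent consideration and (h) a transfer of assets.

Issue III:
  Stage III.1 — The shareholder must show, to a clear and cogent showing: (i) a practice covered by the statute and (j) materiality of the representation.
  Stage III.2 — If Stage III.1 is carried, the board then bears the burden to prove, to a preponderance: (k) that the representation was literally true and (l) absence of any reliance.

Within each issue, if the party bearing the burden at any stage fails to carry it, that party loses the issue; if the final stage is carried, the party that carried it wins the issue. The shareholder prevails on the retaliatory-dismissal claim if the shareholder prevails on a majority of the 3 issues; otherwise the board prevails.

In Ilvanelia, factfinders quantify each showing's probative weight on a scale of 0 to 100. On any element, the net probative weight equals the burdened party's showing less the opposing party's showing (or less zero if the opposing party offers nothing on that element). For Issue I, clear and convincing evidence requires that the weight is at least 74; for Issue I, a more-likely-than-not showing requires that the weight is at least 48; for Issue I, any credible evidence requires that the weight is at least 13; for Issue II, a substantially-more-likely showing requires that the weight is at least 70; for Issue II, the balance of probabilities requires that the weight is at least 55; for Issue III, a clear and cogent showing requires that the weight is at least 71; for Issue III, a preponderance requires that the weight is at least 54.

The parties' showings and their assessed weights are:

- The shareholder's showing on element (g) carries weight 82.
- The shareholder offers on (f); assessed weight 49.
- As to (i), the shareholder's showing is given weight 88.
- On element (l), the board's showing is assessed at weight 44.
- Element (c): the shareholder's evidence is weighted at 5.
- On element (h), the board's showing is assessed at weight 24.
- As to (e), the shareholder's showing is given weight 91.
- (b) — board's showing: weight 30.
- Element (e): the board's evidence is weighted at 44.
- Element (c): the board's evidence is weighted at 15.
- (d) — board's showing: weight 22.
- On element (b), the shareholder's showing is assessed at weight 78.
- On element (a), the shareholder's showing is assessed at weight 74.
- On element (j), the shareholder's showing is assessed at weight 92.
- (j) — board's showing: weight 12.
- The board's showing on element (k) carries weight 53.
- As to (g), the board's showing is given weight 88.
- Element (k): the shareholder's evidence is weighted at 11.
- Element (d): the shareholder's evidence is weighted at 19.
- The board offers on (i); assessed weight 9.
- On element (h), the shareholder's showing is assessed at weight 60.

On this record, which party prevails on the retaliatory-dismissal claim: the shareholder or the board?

shareholder

— Issue I —
Stage I.1 — burden on shareholder; standard: clear and convincing evidence (weight is at least 74).
    (a): 74 ≥ 74 [met]
  Stage I.1 is satisfied; the shareholder continues to bear the burden.
Stage I.2 — burden on shareholder; standard: a more-likely-than-not showing (weight is at least 48).
    (b): 78 − 30 = 48 ≥ 48 [met]
  Stage I.2 is satisfied; the onus moves to the board.
Stage I.3 — burden on board; standard: any credible evidence (weight is at least 13).
    (c): 15 − 5 = 10 < 13 [not met]
    (d): 22 − 19 = 3 < 13 [not met]
  Stage I.3 not carried; the board fails its burden.
So the shareholder prevails on this issue.
— Issue II —
At Stage II.1 the shareholder must meet the balance of probabilities (weight is at least 55): on (e) the weight is 91 less the opposing 44 gives net 47, < 55, so (e) does not meet the standard; on (f) the weight is 49, < 55, so (f) does not meet the standard.
  Not every element is met, so the shareholder fails to carry Stage II.1.
The analysis ends at Stage II.1; the board prevails on this issue.
— Issue III —
Stage III.1 (shareholder, a clear and cogent showing, weight is at least 71): (i) net 88−9=79 ≥ 71 — meets; (j) net 92−12=80 ≥ 71 — meets.
  All elements met. The burden passes to the board.
Stage III.2 (board, a preponderance, weight is at least 54): (k) net 53−11=42 < 54 — fails; (l) 44 < 54 — fails.
  Not every element is met, so the board fails to carry Stage III.2.
The shareholder prevails on this issue.
Per-issue: Issue I → shareholder; Issue II → board; Issue III → shareholder. The shareholder must prevail on a majority of issues; overall, the shareholder prevails.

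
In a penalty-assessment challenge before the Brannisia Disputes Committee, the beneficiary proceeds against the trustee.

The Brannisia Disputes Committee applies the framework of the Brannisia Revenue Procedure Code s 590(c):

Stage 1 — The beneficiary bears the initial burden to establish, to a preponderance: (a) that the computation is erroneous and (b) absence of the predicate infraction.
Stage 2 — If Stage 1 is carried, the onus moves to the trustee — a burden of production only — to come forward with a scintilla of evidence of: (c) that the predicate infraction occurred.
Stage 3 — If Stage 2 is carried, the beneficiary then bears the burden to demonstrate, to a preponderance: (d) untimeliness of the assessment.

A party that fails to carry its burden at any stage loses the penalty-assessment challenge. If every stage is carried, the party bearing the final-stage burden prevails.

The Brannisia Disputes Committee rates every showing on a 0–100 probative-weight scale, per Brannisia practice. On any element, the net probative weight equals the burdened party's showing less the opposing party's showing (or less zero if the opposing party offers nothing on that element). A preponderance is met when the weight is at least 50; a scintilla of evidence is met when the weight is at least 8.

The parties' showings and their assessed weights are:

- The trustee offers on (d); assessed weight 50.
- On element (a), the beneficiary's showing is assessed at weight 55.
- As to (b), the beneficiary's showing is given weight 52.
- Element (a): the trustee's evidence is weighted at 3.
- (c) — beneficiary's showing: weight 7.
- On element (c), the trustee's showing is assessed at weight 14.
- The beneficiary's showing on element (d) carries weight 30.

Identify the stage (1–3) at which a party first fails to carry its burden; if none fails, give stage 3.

At Stage 1 the beneficiary must meet a preponderance (weight is at least 50): on (a) the weight is 55 less the opposing 3 gives net 52, ≥ 50, so (a) meets the standard; on (b) the weight is 52, ≥ 50, so (b) meets the standard.
  All elements met. The burden passes to the trustee.
At Stage 2 the trustee must meet a scintilla of evidence (weight is at least 8): on (c) the weight is 14 less the opposing 7 gives net 7, which does not reach 8, so (c) does not meet the standard.
  The trustee does not carry Stage 2.
The analysis ends at Stage 2; the beneficiary prevails.

stage 2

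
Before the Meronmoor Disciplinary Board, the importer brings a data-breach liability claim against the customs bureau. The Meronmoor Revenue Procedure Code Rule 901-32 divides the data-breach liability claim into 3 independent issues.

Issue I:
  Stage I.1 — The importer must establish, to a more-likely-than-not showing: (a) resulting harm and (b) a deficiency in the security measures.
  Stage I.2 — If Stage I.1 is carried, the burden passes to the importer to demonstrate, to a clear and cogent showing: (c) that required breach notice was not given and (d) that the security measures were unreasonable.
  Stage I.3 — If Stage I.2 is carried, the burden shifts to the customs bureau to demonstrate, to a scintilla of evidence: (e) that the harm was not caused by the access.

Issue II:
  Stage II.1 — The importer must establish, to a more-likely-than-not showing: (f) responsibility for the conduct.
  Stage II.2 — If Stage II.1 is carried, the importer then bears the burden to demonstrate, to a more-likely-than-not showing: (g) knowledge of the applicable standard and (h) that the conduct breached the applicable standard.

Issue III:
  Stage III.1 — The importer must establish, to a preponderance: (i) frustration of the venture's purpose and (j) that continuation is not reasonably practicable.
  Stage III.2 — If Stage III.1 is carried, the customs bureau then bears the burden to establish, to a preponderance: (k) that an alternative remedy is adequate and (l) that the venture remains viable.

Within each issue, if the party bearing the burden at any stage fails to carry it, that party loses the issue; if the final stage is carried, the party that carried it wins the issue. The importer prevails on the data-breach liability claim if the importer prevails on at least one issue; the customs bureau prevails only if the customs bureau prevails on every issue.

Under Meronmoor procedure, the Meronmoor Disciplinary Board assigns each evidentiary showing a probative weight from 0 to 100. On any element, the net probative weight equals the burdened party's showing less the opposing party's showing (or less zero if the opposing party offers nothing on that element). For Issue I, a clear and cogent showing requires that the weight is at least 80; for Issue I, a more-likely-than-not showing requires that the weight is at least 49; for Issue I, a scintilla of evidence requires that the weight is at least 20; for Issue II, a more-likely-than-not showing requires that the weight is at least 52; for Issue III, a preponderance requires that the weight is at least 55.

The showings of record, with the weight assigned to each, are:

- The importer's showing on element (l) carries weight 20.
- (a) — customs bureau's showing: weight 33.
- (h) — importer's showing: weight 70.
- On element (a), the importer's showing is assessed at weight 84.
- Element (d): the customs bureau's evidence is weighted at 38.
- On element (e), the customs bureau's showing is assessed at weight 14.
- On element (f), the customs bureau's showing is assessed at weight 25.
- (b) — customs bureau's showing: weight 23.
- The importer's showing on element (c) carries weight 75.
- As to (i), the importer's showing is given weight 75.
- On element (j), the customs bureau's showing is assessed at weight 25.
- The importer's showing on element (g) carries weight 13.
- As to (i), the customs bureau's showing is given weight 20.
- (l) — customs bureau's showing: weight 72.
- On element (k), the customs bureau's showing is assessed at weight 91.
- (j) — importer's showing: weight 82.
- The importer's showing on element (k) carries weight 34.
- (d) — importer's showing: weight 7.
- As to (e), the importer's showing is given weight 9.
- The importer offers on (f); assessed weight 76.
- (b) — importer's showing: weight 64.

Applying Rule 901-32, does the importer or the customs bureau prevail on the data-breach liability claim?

— Issue I —
At Stage I.1 the importer must meet a more-likely-than-not showing (weight is at least 49): on (a) the weight is 84 less the opposing 33 gives net 51, which does reach 49, so (a) meets the standard; on (b) the weight is 64 less the opposing 23 gives net 41, < 49, so (b) does not meet the standard.
  Not every element is met, so the importer fails to carry Stage I.1.
The customs bureau prevails on this issue.
— Issue II —
Stage II.1 (importer, a more-likely-than-not showing, weight is at least 52): (f) net 76−25=51 < 52 — fails.
  Stage II.1 not carried; the importer fails its burden.
The analysis ends at Stage II.1; the customs bureau prevails on this issue.
— Issue III —
At Stage III.1 the importer must meet a preponderance (weight is at least 55): on (i) the weight is 75 less the opposing 20 gives net 55, ≥ 55, so (i) meets the standard; on (j) the weight is 82 less the opposing 25 gives net 57, ≥ 55, so (j) meets the standard.
  All elements met. The burden passes to the customs bureau.
At Stage III.2 the customs bureau must meet a preponderance (weight is at least 55): on (k) the weight is 91 less the opposing 34 gives net 57, which does reach 55, so (k) meets the standard; on (l) the weight is 72 less the opposing 20 gives net 52, which does not reach 55, so (l) does not meet the standard.
  The customs bureau does not carry Stage III.2.
The importer prevails on this issue.
Per-issue: Issue I → customs bureau; Issue II → customs bureau; Issue III → importer. The importer must prevail on at least one issue; overall, the importer prevails.

importer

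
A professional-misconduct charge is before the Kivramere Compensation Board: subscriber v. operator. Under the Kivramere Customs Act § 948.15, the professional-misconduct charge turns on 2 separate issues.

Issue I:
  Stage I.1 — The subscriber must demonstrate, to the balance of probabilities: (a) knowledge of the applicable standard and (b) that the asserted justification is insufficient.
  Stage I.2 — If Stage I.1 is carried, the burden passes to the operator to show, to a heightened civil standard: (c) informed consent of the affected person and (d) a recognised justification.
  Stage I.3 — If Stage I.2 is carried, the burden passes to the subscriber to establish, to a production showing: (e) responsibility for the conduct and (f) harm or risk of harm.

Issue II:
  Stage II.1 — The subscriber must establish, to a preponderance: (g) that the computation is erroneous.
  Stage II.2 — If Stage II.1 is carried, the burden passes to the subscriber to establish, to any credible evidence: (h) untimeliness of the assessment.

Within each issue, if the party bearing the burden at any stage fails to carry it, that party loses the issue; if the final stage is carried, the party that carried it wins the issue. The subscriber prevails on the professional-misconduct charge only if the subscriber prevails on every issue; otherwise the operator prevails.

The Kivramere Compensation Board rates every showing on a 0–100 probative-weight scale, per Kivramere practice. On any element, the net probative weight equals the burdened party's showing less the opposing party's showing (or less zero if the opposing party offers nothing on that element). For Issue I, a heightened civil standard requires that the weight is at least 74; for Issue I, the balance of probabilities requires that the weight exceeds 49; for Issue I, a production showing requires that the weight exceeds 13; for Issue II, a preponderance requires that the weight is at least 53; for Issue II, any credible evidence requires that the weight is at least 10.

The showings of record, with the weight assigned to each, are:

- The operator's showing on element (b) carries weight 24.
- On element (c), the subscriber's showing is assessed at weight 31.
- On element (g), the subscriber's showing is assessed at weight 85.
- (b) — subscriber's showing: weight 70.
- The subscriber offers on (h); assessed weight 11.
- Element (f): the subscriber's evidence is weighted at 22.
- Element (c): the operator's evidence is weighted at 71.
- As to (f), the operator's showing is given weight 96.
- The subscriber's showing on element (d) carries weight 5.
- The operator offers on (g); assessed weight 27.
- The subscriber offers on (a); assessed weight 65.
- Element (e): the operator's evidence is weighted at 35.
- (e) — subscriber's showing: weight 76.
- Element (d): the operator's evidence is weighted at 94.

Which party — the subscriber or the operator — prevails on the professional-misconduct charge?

operator

— Issue I —
At Stage I.1 the subscriber must meet the balance of probabilities (weight exceeds 49): on (a) the weight is 65, which does exceed 49, so (a) meets the standard; on (b) the weight is 70 less the opposing 24 gives net 46, ≤ 49, so (b) does not meet the standard.
  Not every element is met, so the subscriber fails to carry Stage I.1.
So the operator prevails on this issue.
— Issue II —
At Stage II.1 the subscriber must meet a preponderance (weight is at least 53): on (g) the weight is 85 less the opposing 27 gives net 58, which does reach 53, so (g) meets the standard.
  Stage II.1 is satisfied; the subscriber continues to bear the burden.
At Stage II.2 the subscriber must meet any credible evidence (weight is at least 10): on (h) the weight is 11, ≥ 10, so (h) meets the standard.
  All elements met at the final stage.
With every stage satisfied, the subscriber prevails on this issue.
Per-issue: Issue I → operator; Issue II → subscriber. The subscriber must prevail on every issue; overall, the operator prevails.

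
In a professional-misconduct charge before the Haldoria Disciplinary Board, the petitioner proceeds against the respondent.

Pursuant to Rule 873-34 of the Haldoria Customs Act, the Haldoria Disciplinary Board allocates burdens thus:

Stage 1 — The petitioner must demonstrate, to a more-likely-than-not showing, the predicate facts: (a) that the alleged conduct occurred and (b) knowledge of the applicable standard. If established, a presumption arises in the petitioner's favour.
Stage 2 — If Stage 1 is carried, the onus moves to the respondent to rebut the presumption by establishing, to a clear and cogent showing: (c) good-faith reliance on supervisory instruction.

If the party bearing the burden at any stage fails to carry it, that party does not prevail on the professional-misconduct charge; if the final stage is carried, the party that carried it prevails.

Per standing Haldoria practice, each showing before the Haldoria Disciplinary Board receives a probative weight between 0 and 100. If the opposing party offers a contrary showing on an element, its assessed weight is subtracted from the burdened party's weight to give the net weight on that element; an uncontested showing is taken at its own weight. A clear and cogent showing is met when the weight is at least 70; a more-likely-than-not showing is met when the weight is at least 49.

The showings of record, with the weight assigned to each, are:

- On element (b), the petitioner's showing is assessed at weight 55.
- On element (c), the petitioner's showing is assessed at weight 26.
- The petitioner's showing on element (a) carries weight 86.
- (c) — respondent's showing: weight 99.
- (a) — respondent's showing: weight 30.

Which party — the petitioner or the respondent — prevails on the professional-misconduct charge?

At Stage 1 the petitioner must meet a more-likely-than-not showing (weight is at least 49): on (a) the weight is 86 less the opposing 30 gives net 56, ≥ 49, so (a) meets the standard; on (b) the weight is 55, which does reach 49, so (b) meets the standard.
  The petitioner carries Stage 1; the respondent now bears the burden.
At Stage 2 the respondent must meet a clear and cogent showing (weight is at least 70): on (c) the weight is 99 less the opposing 26 gives net 73, ≥ 70, so (c) meets the standard.
  All elements met at the final stage.
All stages carried — the respondent prevails.

respondent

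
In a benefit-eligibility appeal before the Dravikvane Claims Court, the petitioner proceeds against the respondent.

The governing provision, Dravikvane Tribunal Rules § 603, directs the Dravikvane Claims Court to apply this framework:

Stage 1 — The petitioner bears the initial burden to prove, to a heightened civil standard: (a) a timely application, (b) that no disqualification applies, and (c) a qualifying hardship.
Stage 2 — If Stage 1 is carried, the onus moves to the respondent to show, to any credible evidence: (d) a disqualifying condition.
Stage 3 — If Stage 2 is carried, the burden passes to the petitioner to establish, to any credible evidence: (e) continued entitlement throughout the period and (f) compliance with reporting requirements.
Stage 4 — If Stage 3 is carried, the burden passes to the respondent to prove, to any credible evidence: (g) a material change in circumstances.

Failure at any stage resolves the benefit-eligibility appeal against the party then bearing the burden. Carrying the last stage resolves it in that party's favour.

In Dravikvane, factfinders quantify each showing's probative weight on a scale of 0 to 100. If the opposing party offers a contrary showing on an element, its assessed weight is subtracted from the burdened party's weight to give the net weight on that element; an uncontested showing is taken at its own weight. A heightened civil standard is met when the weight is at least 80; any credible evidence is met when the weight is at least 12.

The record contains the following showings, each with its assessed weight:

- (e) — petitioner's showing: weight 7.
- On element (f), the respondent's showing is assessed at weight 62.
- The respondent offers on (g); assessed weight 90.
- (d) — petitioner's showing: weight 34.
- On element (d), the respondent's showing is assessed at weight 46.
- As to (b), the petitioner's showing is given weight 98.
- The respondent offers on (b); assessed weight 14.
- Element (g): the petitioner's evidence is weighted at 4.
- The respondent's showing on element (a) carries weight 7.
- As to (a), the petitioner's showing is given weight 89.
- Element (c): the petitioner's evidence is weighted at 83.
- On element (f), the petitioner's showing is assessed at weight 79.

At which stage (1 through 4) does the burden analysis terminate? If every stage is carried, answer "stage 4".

Stage 1 (petitioner, a heightened civil standard, weight is at least 80): (a) net 89−7=82 ≥ 80 — meets; (b) net 98−14=84 ≥ 80 — meets; (c) 83 ≥ 80 — meets.
  Stage 1 carried; the burden shifts to the respondent.
Stage 2 (respondent, any credible evidence, weight is at least 12): (d) net 46−34=12 ≥ 12 — meets.
  All elements met. The burden passes to the petitioner.
Stage 3 (petitioner, any credible evidence, weight is at least 12): (e) 7 < 12 — fails; (f) net 79−62=17 ≥ 12 — meets.
  Stage 3 not carried; the petitioner fails its burden.
So the respondent prevails.

stage 3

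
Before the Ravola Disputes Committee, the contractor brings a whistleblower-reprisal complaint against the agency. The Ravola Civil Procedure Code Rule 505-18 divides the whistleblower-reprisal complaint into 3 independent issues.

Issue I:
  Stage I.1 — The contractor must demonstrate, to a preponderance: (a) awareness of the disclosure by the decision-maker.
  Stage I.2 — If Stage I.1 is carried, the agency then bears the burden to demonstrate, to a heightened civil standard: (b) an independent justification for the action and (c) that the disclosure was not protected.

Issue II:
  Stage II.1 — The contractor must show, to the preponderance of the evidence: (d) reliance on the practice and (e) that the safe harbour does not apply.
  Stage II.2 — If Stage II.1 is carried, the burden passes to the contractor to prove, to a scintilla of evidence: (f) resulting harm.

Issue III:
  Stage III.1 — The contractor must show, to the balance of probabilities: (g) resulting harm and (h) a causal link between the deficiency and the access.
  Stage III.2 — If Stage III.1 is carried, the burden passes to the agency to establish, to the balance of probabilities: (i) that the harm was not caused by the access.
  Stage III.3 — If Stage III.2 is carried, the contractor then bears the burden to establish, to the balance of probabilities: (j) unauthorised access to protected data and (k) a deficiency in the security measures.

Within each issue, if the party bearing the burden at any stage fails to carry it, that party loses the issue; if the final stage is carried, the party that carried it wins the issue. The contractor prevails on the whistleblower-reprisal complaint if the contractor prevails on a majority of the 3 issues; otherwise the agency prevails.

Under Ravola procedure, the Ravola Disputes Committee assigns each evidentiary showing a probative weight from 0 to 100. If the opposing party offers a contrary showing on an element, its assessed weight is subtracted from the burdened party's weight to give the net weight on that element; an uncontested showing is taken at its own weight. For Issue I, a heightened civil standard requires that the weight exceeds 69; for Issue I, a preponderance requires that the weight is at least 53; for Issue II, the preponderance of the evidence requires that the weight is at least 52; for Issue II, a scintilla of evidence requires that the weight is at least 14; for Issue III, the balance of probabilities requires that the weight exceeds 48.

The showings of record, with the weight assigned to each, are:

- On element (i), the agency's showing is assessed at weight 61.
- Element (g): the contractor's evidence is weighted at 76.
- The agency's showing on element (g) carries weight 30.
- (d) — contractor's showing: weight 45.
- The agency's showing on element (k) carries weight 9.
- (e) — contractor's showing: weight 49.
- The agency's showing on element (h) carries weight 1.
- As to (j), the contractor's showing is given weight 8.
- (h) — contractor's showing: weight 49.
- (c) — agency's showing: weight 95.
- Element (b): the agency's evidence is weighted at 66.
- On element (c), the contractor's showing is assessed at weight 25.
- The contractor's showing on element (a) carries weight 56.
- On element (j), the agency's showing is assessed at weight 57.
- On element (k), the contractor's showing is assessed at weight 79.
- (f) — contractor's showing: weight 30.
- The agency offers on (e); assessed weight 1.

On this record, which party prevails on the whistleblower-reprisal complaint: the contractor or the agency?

agency

— Issue I —
Stage I.1 — burden on contractor; standard: a preponderance (weight is at least 53).
    (a): 56 ≥ 53 [met]
  Stage I.1 carried; the burden shifts to the agency.
Stage I.2 — burden on agency; standard: a heightened civil standard (weight exceeds 69).
    (b): 66 ≤ 69 [not met]
    (c): 95 − 25 = 70 > 69 [met]
  Not every element is met, so the agency fails to carry Stage I.2.
The contractor prevails on this issue.
— Issue II —
Stage II.1 (contractor, the preponderance of the evidence, weight is at least 52): (d) 45 < 52 — fails; (e) net 49−1=48 < 52 — fails.
  The contractor does not carry Stage II.1.
The agency prevails on this issue.
— Issue III —
At Stage III.1 the contractor must meet the balance of probabilities (weight exceeds 48): on (g) the weight is 76 less the opposing 30 gives net 46, which does not exceed 48, so (g) does not meet the standard; on (h) the weight is 49 less the opposing 1 gives net 48, which does not exceed 48, so (h) does not meet the standard.
  Stage III.1 not carried; the contractor fails its burden.
The agency prevails on this issue.
Per-issue: Issue I → contractor; Issue II → agency; Issue III → agency. The contractor must prevail on a majority of issues; overall, the agency prevails.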